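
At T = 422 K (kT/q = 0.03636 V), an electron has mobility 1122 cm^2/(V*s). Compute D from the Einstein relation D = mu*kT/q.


Step 1: D = mu * (kT/q)
Step 2: D = 1122 * 0.03636
Step 3: D = 40.8 cm^2/s

40.8


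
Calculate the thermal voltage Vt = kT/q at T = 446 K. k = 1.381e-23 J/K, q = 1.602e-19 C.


Step 1: kT = 1.381e-23 * 446 = 6.15926e-21 J
Step 2: Vt = kT/q = 6.15926e-21 / 1.602e-19
Step 3: Vt = 0.03845 V

0.03845


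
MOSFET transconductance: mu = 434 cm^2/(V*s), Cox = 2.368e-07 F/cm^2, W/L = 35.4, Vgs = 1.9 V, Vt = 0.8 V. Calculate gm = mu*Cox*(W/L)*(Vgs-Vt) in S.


Step 1: Vov = Vgs - Vt = 1.9 - 0.8 = 1.1 V
Step 2: gm = mu * Cox * (W/L) * Vov
Step 3: gm = 434 * 2.368e-07 * 35.4 * 1.1 = 4.00e-03 S

4.00e-03


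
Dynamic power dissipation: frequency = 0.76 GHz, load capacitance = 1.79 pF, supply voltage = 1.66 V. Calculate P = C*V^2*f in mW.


Step 1: V^2 = 1.66^2 = 2.7556 V^2
Step 2: P = C*V^2*f = 1.79e-12 F * 2.7556 * 0.76e9 Hz
Step 3: P = 3.74871824e-03 W
Step 4: P = 3.749 mW

3.749


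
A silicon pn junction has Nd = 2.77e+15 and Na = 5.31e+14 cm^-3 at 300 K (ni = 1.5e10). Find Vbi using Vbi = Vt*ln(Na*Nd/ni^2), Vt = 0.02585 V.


Step 1: Compute Na*Nd/ni^2 = 5.31e+14 * 2.77e+15 / (1.5e10)^2 = 6.5372e+09
Step 2: ln(6.5372e+09) = 22.6008
Step 3: Vbi = 0.02585 * 22.6008 = 0.584 V

0.584


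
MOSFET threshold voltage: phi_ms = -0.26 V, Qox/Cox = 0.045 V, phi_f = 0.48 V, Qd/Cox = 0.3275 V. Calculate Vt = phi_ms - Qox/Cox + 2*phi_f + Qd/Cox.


Step 1: Vt = phi_ms - Qox/Cox + 2*phi_f + Qd/Cox
Step 2: Vt = -0.26 - 0.045 + 2*0.48 + 0.3275
Step 3: Vt = -0.26 - 0.045 + 0.96 + 0.3275
Step 4: Vt = 0.9825 V

0.9825


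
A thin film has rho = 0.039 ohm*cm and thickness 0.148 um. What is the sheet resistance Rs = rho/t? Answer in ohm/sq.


Step 1: Convert thickness to cm: t = 0.148 um = 1.4800e-05 cm
Step 2: Rs = rho / t = 0.039 / 1.4800e-05
Step 3: Rs = 2635.1 ohm/sq

2635.1


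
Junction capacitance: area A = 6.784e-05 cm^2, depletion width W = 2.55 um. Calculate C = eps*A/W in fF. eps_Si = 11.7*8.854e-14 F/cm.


Step 1: eps_Si = 11.7 * 8.854e-14 = 1.035918e-12 F/cm
Step 2: W in cm = 2.55 * 1e-4 = 2.55e-04 cm
Step 3: C = 1.035918e-12 * 6.784e-05 / 2.55e-04 = 2.755948e-13 F
Step 4: C = 275.59 fF

275.59


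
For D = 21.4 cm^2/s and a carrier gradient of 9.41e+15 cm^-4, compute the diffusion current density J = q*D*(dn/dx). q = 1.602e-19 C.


Step 1: J = q * D * (dn/dx)
Step 2: J = 1.602e-19 * 21.4 * 9.41e+15
Step 3: J = 3.23e-02 A/cm^2

3.23e-02


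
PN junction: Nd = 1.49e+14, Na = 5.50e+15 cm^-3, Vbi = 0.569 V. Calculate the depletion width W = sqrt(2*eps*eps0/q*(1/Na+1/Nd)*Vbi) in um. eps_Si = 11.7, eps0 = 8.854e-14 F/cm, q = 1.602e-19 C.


Step 1: 1/Na + 1/Nd = 1/5.50e+15 + 1/1.49e+14 = 6.89323e-15
Step 2: 2*eps*eps0/q = 2*11.7*8.854e-14/1.602e-19 = 1.293281e+07
Step 3: W^2 = 1.293281e+07 * 6.89323e-15 * 0.569 = 5.07257e-08
Step 4: W = sqrt(5.07257e-08) = 2.252e-04 cm = 2.252 um

2.252


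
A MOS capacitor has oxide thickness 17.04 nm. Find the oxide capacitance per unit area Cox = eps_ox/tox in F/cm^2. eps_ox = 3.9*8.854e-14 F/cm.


Step 1: eps_ox = 3.9 * 8.854e-14 = 3.45306e-13 F/cm
Step 2: tox in cm = 17.04 nm * 1e-7 = 1.7040e-06 cm
Step 3: Cox = 3.45306e-13 / 1.7040e-06 = 2.03e-07 F/cm^2

2.03e-07


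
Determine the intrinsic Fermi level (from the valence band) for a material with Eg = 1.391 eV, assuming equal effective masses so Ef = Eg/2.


Step 1: For an intrinsic semiconductor, the Fermi level sits at midgap.
Step 2: Ef = Eg / 2 = 1.391 / 2 = 0.6955 eV

0.6955


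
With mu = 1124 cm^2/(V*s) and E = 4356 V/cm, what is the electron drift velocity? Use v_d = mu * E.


Step 1: v_d = mu * E
Step 2: v_d = 1124 * 4356 = 4896144
Step 3: v_d = 4.90e+06 cm/s

4.90e+06


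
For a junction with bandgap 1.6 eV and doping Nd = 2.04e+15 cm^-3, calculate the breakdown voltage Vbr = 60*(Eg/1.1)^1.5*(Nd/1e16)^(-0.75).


Step 1: Eg/1.1 = 1.6/1.1 = 1.454545
Step 2: (Eg/1.1)^1.5 = 1.454545^1.5 = 1.754247
Step 3: (Nd/1e16)^(-0.75) = (0.204)^(-0.75) = 3.294408
Step 4: Vbr = 60 * 1.754247 * 3.294408 = 346.8 V

346.8


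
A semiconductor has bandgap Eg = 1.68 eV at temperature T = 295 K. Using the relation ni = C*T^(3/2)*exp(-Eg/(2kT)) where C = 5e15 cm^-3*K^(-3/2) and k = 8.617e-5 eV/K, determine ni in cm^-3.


Step 1: Compute kT = 8.617e-5 * 295 = 0.02542015 eV
Step 2: Exponent = -Eg/(2kT) = -1.68/(2*0.02542015) = -33.04465
Step 3: T^(3/2) = 295^1.5 = 5066.79
Step 4: ni = 5e15 * 5066.79 * exp(-33.04465) = 1.13e+05 cm^-3

1.13e+05


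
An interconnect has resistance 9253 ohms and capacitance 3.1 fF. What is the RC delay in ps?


Step 1: tau = R * C
Step 2: tau = 9253 * 3.1 fF = 9253 * 3.1e-15 F
Step 3: tau = 2.86843e-11 s = 28.6843 ps

28.6843


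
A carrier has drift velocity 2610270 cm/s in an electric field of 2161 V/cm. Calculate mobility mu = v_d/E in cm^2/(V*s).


Step 1: mu = v_d / E
Step 2: mu = 2610270 / 2161
Step 3: mu = 1207.9 cm^2/(V*s)

1207.9


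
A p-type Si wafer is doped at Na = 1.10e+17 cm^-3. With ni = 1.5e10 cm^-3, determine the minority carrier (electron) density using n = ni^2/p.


Step 1: Majority hole concentration p ≈ Na = 1.10e+17 cm^-3
Step 2: n = ni^2 / Na = (1.5e10)^2 / 1.10e+17
Step 3: n = 2.05e+03 cm^-3

2.05e+03


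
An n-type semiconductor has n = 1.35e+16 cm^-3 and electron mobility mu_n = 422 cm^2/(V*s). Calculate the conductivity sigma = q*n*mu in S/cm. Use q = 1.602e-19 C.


Step 1: sigma = q * n * mu
Step 2: sigma = 1.602e-19 * 1.35e+16 * 422
Step 3: sigma = 9.127e-01 S/cm

9.127e-01


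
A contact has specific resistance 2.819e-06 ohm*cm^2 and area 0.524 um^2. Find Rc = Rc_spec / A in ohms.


Step 1: Convert area to cm^2: 0.524 um^2 = 5.2400e-09 cm^2
Step 2: Rc = Rc_spec / A = 2.819e-06 / 5.2400e-09
Step 3: Rc = 5.38e+02 ohms

5.38e+02


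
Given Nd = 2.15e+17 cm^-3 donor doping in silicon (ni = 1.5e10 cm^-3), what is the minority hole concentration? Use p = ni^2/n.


Step 1: Since Nd >> ni, n ≈ Nd = 2.15e+17 cm^-3
Step 2: p = ni^2 / n = (1.5e10)^2 / 2.15e+17
Step 3: p = 2.25e20 / 2.15e+17 = 1.05e+03 cm^-3

1.05e+03


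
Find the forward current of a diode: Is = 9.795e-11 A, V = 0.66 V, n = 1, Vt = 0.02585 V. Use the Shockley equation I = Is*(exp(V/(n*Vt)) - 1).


Step 1: V/(n*Vt) = 0.66/(1*0.02585) = 25.5319
Step 2: exp(25.5319) = 1.2256e+11
Step 3: I = 9.795e-11 * (1.2256e+11 - 1) = 1.20e+01 A

1.20e+01


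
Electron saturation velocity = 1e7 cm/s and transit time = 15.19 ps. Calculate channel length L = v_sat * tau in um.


Step 1: tau in seconds = 15.19 ps * 1e-12 = 1.5190e-11 s
Step 2: L = v_sat * tau = 1e7 * 1.5190e-11 = 1.5190e-04 cm
Step 3: L in um = 1.5190e-04 * 1e4 = 1.519 um

1.519


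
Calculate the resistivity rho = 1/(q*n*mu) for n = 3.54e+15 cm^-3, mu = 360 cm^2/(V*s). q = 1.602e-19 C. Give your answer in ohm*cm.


Step 1: sigma = q * n * mu = 1.602e-19 * 3.54e+15 * 360 = 2.04159e-01 S/cm
Step 2: rho = 1 / sigma = 1 / 2.04159e-01 = 4.898 ohm*cm

4.898


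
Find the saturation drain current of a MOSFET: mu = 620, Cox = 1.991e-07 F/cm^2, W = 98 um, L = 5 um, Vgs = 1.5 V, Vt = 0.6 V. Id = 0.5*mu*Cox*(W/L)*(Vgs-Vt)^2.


Step 1: Overdrive voltage Vov = Vgs - Vt = 1.5 - 0.6 = 0.9 V
Step 2: W/L = 98/5 = 19.6
Step 3: Id = 0.5 * 620 * 1.991e-07 * 19.6 * 0.9^2
Step 4: Id = 9.80e-04 A

9.80e-04


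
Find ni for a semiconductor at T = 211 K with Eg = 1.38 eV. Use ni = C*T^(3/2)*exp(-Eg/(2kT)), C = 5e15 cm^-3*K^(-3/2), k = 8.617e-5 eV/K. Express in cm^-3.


Step 1: Compute kT = 8.617e-5 * 211 = 0.01818187 eV
Step 2: Exponent = -Eg/(2kT) = -1.38/(2*0.01818187) = -37.94989
Step 3: T^(3/2) = 211^1.5 = 3064.95
Step 4: ni = 5e15 * 3064.95 * exp(-37.94989) = 5.06e+02 cm^-3

5.06e+02


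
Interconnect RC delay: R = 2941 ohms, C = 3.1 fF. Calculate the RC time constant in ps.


Step 1: tau = R * C
Step 2: tau = 2941 * 3.1 fF = 2941 * 3.1e-15 F
Step 3: tau = 9.1171e-12 s = 9.1171 ps

9.1171


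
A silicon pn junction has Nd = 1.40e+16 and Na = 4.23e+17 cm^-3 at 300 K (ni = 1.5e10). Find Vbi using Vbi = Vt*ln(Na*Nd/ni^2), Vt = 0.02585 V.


Step 1: Compute Na*Nd/ni^2 = 4.23e+17 * 1.40e+16 / (1.5e10)^2 = 2.6320e+13
Step 2: ln(2.6320e+13) = 30.9014
Step 3: Vbi = 0.02585 * 30.9014 = 0.799 V

0.799


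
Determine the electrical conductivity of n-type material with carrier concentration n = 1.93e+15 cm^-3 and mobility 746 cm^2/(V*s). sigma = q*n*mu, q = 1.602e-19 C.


Step 1: sigma = q * n * mu
Step 2: sigma = 1.602e-19 * 1.93e+15 * 746
Step 3: sigma = 2.307e-01 S/cm

2.307e-01


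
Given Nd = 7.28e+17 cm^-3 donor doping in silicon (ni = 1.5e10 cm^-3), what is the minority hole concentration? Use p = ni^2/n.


Step 1: Since Nd >> ni, n ≈ Nd = 7.28e+17 cm^-3
Step 2: p = ni^2 / n = (1.5e10)^2 / 7.28e+17
Step 3: p = 2.25e20 / 7.28e+17 = 3.09e+02 cm^-3

3.09e+02


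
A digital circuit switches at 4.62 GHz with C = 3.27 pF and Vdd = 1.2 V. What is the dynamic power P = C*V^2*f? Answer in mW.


Step 1: V^2 = 1.2^2 = 1.44 V^2
Step 2: P = C*V^2*f = 3.27e-12 F * 1.44 * 4.62e9 Hz
Step 3: P = 2.1754656e-02 W
Step 4: P = 21.755 mW

21.755


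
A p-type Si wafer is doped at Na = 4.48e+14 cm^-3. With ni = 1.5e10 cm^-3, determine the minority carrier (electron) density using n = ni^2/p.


Step 1: Majority hole concentration p ≈ Na = 4.48e+14 cm^-3
Step 2: n = ni^2 / Na = (1.5e10)^2 / 4.48e+14
Step 3: n = 5.02e+05 cm^-3

5.02e+05


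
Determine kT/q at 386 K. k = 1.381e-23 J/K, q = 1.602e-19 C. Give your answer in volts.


Step 1: kT = 1.381e-23 * 386 = 5.33066e-21 J
Step 2: Vt = kT/q = 5.33066e-21 / 1.602e-19
Step 3: Vt = 0.03328 V

0.03328


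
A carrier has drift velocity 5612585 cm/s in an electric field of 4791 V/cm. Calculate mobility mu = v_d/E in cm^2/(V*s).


Step 1: mu = v_d / E
Step 2: mu = 5612585 / 4791
Step 3: mu = 1171.49 cm^2/(V*s)

1171.49


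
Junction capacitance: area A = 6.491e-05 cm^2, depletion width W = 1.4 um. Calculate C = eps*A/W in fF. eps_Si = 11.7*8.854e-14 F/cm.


Step 1: eps_Si = 11.7 * 8.854e-14 = 1.035918e-12 F/cm
Step 2: W in cm = 1.4 * 1e-4 = 1.40e-04 cm
Step 3: C = 1.035918e-12 * 6.491e-05 / 1.40e-04 = 4.802960e-13 F
Step 4: C = 480.3 fF

480.3


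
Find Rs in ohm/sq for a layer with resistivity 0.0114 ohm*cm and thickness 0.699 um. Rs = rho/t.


Step 1: Convert thickness to cm: t = 0.699 um = 6.9900e-05 cm
Step 2: Rs = rho / t = 0.0114 / 6.9900e-05
Step 3: Rs = 163.1 ohm/sq

163.1


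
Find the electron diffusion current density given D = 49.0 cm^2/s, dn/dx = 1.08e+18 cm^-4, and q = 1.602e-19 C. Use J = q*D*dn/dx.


Step 1: J = q * D * (dn/dx)
Step 2: J = 1.602e-19 * 49.0 * 1.08e+18
Step 3: J = 8.48e+00 A/cm^2

8.48e+00


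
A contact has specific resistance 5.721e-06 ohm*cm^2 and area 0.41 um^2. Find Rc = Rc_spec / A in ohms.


Step 1: Convert area to cm^2: 0.41 um^2 = 4.1000e-09 cm^2
Step 2: Rc = Rc_spec / A = 5.721e-06 / 4.1000e-09
Step 3: Rc = 1.40e+03 ohms

1.40e+03


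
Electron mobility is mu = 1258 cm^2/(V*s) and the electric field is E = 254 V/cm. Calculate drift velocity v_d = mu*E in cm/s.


Step 1: v_d = mu * E
Step 2: v_d = 1258 * 254 = 319532
Step 3: v_d = 3.20e+05 cm/s

3.20e+05


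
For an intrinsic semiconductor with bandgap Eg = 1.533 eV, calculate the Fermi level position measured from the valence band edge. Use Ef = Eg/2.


Step 1: For an intrinsic semiconductor, the Fermi level sits at midgap.
Step 2: Ef = Eg / 2 = 1.533 / 2 = 0.7665 eV

0.7665


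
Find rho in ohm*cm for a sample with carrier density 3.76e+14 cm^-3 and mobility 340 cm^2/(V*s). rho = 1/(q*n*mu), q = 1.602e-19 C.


Step 1: sigma = q * n * mu = 1.602e-19 * 3.76e+14 * 340 = 2.04800e-02 S/cm
Step 2: rho = 1 / sigma = 1 / 2.04800e-02 = 48.83 ohm*cm

48.83


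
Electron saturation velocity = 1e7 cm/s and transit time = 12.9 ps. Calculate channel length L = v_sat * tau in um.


Step 1: tau in seconds = 12.9 ps * 1e-12 = 1.2900e-11 s
Step 2: L = v_sat * tau = 1e7 * 1.2900e-11 = 1.2900e-04 cm
Step 3: L in um = 1.2900e-04 * 1e4 = 1.29 um

1.29


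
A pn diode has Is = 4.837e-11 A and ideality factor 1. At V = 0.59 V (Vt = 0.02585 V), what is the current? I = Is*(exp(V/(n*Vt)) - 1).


Step 1: V/(n*Vt) = 0.59/(1*0.02585) = 22.8240
Step 2: exp(22.8240) = 8.1722e+09
Step 3: I = 4.837e-11 * (8.1722e+09 - 1) = 3.95e-01 A

3.95e-01


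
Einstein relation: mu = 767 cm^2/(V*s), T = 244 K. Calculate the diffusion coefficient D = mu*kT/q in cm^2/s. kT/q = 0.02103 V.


Step 1: D = mu * (kT/q)
Step 2: D = 767 * 0.02103
Step 3: D = 16.13 cm^2/s

16.13


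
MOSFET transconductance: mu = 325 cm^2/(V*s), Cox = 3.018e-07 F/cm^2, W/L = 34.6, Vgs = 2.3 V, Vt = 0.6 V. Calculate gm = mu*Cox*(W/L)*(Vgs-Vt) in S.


Step 1: Vov = Vgs - Vt = 2.3 - 0.6 = 1.7 V
Step 2: gm = mu * Cox * (W/L) * Vov
Step 3: gm = 325 * 3.018e-07 * 34.6 * 1.7 = 5.77e-03 S

5.77e-03


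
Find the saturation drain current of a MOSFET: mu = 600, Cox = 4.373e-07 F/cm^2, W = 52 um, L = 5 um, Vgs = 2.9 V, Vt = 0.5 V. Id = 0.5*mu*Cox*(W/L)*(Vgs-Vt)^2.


Step 1: Overdrive voltage Vov = Vgs - Vt = 2.9 - 0.5 = 2.4 V
Step 2: W/L = 52/5 = 10.4
Step 3: Id = 0.5 * 600 * 4.373e-07 * 10.4 * 2.4^2
Step 4: Id = 7.86e-03 A

7.86e-03


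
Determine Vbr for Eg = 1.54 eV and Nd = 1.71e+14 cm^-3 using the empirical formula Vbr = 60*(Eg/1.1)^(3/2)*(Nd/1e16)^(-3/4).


Step 1: Eg/1.1 = 1.54/1.1 = 1.400000
Step 2: (Eg/1.1)^1.5 = 1.400000^1.5 = 1.656502
Step 3: (Nd/1e16)^(-0.75) = (0.0171)^(-0.75) = 21.147202
Step 4: Vbr = 60 * 1.656502 * 21.147202 = 2101.8 V

2101.8


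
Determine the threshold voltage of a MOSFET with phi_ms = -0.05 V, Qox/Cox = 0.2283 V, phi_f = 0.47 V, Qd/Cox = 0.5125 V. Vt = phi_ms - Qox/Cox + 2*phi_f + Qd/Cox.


Step 1: Vt = phi_ms - Qox/Cox + 2*phi_f + Qd/Cox
Step 2: Vt = -0.05 - 0.2283 + 2*0.47 + 0.5125
Step 3: Vt = -0.05 - 0.2283 + 0.94 + 0.5125
Step 4: Vt = 1.1742 V

1.1742


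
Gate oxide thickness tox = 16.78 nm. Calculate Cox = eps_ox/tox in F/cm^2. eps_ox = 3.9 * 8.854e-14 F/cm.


Step 1: eps_ox = 3.9 * 8.854e-14 = 3.45306e-13 F/cm
Step 2: tox in cm = 16.78 nm * 1e-7 = 1.6780e-06 cm
Step 3: Cox = 3.45306e-13 / 1.6780e-06 = 2.06e-07 F/cm^2

2.06e-07


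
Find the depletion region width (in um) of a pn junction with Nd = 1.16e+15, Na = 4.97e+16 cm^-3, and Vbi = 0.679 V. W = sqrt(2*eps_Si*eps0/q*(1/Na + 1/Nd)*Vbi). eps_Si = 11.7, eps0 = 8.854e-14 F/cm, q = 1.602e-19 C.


Step 1: 1/Na + 1/Nd = 1/4.97e+16 + 1/1.16e+15 = 8.82190e-16
Step 2: 2*eps*eps0/q = 2*11.7*8.854e-14/1.602e-19 = 1.293281e+07
Step 3: W^2 = 1.293281e+07 * 8.82190e-16 * 0.679 = 7.74684e-09
Step 4: W = sqrt(7.74684e-09) = 8.802e-05 cm = 0.8802 um

0.8802


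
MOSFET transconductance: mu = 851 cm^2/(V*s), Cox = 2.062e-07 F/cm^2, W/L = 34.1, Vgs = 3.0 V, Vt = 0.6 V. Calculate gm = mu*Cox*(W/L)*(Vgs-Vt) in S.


Step 1: Vov = Vgs - Vt = 3.0 - 0.6 = 2.4 V
Step 2: gm = mu * Cox * (W/L) * Vov
Step 3: gm = 851 * 2.062e-07 * 34.1 * 2.4 = 1.44e-02 S

1.44e-02


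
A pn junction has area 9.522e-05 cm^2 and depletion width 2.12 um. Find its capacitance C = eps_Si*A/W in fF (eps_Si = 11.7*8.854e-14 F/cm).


Step 1: eps_Si = 11.7 * 8.854e-14 = 1.035918e-12 F/cm
Step 2: W in cm = 2.12 * 1e-4 = 2.12e-04 cm
Step 3: C = 1.035918e-12 * 9.522e-05 / 2.12e-04 = 4.652835e-13 F
Step 4: C = 465.28 fF

465.28


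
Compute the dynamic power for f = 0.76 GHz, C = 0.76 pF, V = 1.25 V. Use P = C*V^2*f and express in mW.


Step 1: V^2 = 1.25^2 = 1.5625 V^2
Step 2: P = C*V^2*f = 0.76e-12 F * 1.5625 * 0.76e9 Hz
Step 3: P = 9.025e-04 W
Step 4: P = 0.903 mW

0.903


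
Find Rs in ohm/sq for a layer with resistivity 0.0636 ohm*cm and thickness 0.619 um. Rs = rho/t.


Step 1: Convert thickness to cm: t = 0.619 um = 6.1900e-05 cm
Step 2: Rs = rho / t = 0.0636 / 6.1900e-05
Step 3: Rs = 1027.5 ohm/sq

1027.5


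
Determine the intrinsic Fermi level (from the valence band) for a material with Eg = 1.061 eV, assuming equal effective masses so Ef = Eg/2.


Step 1: For an intrinsic semiconductor, the Fermi level sits at midgap.
Step 2: Ef = Eg / 2 = 1.061 / 2 = 0.5305 eV

0.5305


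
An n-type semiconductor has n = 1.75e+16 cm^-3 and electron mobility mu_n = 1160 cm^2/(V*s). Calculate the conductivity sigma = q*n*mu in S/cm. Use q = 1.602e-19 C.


Step 1: sigma = q * n * mu
Step 2: sigma = 1.602e-19 * 1.75e+16 * 1160
Step 3: sigma = 3.252e+00 S/cm

3.252e+00


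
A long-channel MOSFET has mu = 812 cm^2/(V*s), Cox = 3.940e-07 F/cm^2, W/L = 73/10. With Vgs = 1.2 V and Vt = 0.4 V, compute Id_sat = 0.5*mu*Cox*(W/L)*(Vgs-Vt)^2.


Step 1: Overdrive voltage Vov = Vgs - Vt = 1.2 - 0.4 = 0.8 V
Step 2: W/L = 73/10 = 7.3
Step 3: Id = 0.5 * 812 * 3.940e-07 * 7.3 * 0.8^2
Step 4: Id = 7.47e-04 A

7.47e-04


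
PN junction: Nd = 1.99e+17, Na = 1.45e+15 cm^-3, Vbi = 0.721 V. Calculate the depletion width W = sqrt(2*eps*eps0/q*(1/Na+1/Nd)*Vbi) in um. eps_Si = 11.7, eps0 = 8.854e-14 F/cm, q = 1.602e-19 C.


Step 1: 1/Na + 1/Nd = 1/1.45e+15 + 1/1.99e+17 = 6.94680e-16
Step 2: 2*eps*eps0/q = 2*11.7*8.854e-14/1.602e-19 = 1.293281e+07
Step 3: W^2 = 1.293281e+07 * 6.94680e-16 * 0.721 = 6.47758e-09
Step 4: W = sqrt(6.47758e-09) = 8.048e-05 cm = 0.8048 um

0.8048


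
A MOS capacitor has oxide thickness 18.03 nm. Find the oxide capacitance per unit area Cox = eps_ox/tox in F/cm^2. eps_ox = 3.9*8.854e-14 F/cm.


Step 1: eps_ox = 3.9 * 8.854e-14 = 3.45306e-13 F/cm
Step 2: tox in cm = 18.03 nm * 1e-7 = 1.8030e-06 cm
Step 3: Cox = 3.45306e-13 / 1.8030e-06 = 1.92e-07 F/cm^2

1.92e-07


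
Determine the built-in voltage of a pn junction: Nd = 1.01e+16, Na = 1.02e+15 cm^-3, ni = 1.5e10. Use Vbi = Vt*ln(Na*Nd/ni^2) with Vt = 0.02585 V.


Step 1: Compute Na*Nd/ni^2 = 1.02e+15 * 1.01e+16 / (1.5e10)^2 = 4.5787e+10
Step 2: ln(4.5787e+10) = 24.5473
Step 3: Vbi = 0.02585 * 24.5473 = 0.635 V

0.635


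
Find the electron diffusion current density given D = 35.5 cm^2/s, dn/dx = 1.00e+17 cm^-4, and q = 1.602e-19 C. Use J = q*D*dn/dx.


Step 1: J = q * D * (dn/dx)
Step 2: J = 1.602e-19 * 35.5 * 1.00e+17
Step 3: J = 5.69e-01 A/cm^2

5.69e-01


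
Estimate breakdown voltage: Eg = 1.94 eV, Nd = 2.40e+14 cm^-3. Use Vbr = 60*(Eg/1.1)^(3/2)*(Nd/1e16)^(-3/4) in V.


Step 1: Eg/1.1 = 1.94/1.1 = 1.763636
Step 2: (Eg/1.1)^1.5 = 1.763636^1.5 = 2.342143
Step 3: (Nd/1e16)^(-0.75) = (0.024)^(-0.75) = 16.399914
Step 4: Vbr = 60 * 2.342143 * 16.399914 = 2304.7 V

2304.7


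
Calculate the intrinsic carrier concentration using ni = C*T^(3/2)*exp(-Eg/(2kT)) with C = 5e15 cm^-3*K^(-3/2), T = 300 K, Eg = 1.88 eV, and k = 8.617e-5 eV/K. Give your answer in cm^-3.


Step 1: Compute kT = 8.617e-5 * 300 = 0.025851 eV
Step 2: Exponent = -Eg/(2kT) = -1.88/(2*0.025851) = -36.36223
Step 3: T^(3/2) = 300^1.5 = 5196.15
Step 4: ni = 5e15 * 5196.15 * exp(-36.36223) = 4.20e+03 cm^-3

4.20e+03


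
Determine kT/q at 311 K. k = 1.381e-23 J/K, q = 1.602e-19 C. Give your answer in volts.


Step 1: kT = 1.381e-23 * 311 = 4.29491e-21 J
Step 2: Vt = kT/q = 4.29491e-21 / 1.602e-19
Step 3: Vt = 0.02681 V

0.02681


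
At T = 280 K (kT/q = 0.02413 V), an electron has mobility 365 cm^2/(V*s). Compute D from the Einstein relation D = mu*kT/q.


Step 1: D = mu * (kT/q)
Step 2: D = 365 * 0.02413
Step 3: D = 8.81 cm^2/s

8.81


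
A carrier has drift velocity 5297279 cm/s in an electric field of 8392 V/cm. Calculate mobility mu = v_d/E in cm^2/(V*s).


Step 1: mu = v_d / E
Step 2: mu = 5297279 / 8392
Step 3: mu = 631.23 cm^2/(V*s)

631.23


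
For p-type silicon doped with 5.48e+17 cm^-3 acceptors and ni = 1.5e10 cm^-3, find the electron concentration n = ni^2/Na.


Step 1: Majority hole concentration p ≈ Na = 5.48e+17 cm^-3
Step 2: n = ni^2 / Na = (1.5e10)^2 / 5.48e+17
Step 3: n = 4.11e+02 cm^-3

4.11e+02


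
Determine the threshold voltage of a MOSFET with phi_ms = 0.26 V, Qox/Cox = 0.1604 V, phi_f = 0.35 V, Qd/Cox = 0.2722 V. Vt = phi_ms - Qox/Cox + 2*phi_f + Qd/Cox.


Step 1: Vt = phi_ms - Qox/Cox + 2*phi_f + Qd/Cox
Step 2: Vt = 0.26 - 0.1604 + 2*0.35 + 0.2722
Step 3: Vt = 0.26 - 0.1604 + 0.7 + 0.2722
Step 4: Vt = 1.0718 V

1.0718


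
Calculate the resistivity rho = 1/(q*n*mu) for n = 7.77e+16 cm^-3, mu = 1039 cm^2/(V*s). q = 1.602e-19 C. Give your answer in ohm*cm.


Step 1: sigma = q * n * mu = 1.602e-19 * 7.77e+16 * 1039 = 1.29330e+01 S/cm
Step 2: rho = 1 / sigma = 1 / 1.29330e+01 = 0.07732 ohm*cm

0.07732


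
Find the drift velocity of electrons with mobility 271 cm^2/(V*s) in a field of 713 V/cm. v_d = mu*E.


Step 1: v_d = mu * E
Step 2: v_d = 271 * 713 = 193223
Step 3: v_d = 1.93e+05 cm/s

1.93e+05


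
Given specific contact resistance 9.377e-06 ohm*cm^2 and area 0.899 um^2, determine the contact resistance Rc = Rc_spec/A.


Step 1: Convert area to cm^2: 0.899 um^2 = 8.9900e-09 cm^2
Step 2: Rc = Rc_spec / A = 9.377e-06 / 8.9900e-09
Step 3: Rc = 1.04e+03 ohms

1.04e+03


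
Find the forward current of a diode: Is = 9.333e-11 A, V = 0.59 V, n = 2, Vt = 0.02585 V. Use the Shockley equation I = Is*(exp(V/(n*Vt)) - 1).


Step 1: V/(n*Vt) = 0.59/(2*0.02585) = 11.4120
Step 2: exp(11.4120) = 9.0400e+04
Step 3: I = 9.333e-11 * (9.0400e+04 - 1) = 8.44e-06 A

8.44e-06


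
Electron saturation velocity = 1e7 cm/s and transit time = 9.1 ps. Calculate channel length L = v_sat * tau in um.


Step 1: tau in seconds = 9.1 ps * 1e-12 = 9.1000e-12 s
Step 2: L = v_sat * tau = 1e7 * 9.1000e-12 = 9.1000e-05 cm
Step 3: L in um = 9.1000e-05 * 1e4 = 0.91 um

0.91


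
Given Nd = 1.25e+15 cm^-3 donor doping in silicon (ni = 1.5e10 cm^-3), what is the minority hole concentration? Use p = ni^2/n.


Step 1: Since Nd >> ni, n ≈ Nd = 1.25e+15 cm^-3
Step 2: p = ni^2 / n = (1.5e10)^2 / 1.25e+15
Step 3: p = 2.25e20 / 1.25e+15 = 1.80e+05 cm^-3

1.80e+05


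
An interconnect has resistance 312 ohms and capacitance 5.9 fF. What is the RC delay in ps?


Step 1: tau = R * C
Step 2: tau = 312 * 5.9 fF = 312 * 5.9e-15 F
Step 3: tau = 1.8408e-12 s = 1.8408 ps

1.8408


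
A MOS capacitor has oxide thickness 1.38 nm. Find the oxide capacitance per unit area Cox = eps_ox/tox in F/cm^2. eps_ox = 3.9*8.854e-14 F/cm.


Step 1: eps_ox = 3.9 * 8.854e-14 = 3.45306e-13 F/cm
Step 2: tox in cm = 1.38 nm * 1e-7 = 1.3800e-07 cm
Step 3: Cox = 3.45306e-13 / 1.3800e-07 = 2.50e-06 F/cm^2

2.50e-06


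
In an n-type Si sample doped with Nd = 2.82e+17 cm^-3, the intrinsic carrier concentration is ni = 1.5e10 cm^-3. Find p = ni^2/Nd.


Step 1: Since Nd >> ni, n ≈ Nd = 2.82e+17 cm^-3
Step 2: p = ni^2 / n = (1.5e10)^2 / 2.82e+17
Step 3: p = 2.25e20 / 2.82e+17 = 7.98e+02 cm^-3

7.98e+02


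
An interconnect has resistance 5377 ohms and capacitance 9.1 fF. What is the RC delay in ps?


Step 1: tau = R * C
Step 2: tau = 5377 * 9.1 fF = 5377 * 9.1e-15 F
Step 3: tau = 4.89307e-11 s = 48.9307 ps

48.9307


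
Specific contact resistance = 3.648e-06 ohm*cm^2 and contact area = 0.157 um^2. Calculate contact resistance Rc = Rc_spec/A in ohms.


Step 1: Convert area to cm^2: 0.157 um^2 = 1.5700e-09 cm^2
Step 2: Rc = Rc_spec / A = 3.648e-06 / 1.5700e-09
Step 3: Rc = 2.32e+03 ohms

2.32e+03


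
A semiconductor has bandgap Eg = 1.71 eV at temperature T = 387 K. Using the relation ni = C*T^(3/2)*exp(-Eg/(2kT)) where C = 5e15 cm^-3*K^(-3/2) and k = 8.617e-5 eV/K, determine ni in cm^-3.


Step 1: Compute kT = 8.617e-5 * 387 = 0.03334779 eV
Step 2: Exponent = -Eg/(2kT) = -1.71/(2*0.03334779) = -25.63888
Step 3: T^(3/2) = 387^1.5 = 7613.19
Step 4: ni = 5e15 * 7613.19 * exp(-25.63888) = 2.79e+08 cm^-3

2.79e+08


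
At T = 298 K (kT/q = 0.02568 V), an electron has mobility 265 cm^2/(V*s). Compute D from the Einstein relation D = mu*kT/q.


Step 1: D = mu * (kT/q)
Step 2: D = 265 * 0.02568
Step 3: D = 6.81 cm^2/s

6.81


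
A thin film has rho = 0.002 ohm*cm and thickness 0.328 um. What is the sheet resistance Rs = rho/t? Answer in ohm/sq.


Step 1: Convert thickness to cm: t = 0.328 um = 3.2800e-05 cm
Step 2: Rs = rho / t = 0.002 / 3.2800e-05
Step 3: Rs = 61.0 ohm/sq

61.0


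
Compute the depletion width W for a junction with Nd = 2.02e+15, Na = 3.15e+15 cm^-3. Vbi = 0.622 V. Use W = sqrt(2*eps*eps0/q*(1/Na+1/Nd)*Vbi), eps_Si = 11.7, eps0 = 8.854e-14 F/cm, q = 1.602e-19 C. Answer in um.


Step 1: 1/Na + 1/Nd = 1/3.15e+15 + 1/2.02e+15 = 8.12510e-16
Step 2: 2*eps*eps0/q = 2*11.7*8.854e-14/1.602e-19 = 1.293281e+07
Step 3: W^2 = 1.293281e+07 * 8.12510e-16 * 0.622 = 6.53600e-09
Step 4: W = sqrt(6.53600e-09) = 8.085e-05 cm = 0.8085 um

0.8085


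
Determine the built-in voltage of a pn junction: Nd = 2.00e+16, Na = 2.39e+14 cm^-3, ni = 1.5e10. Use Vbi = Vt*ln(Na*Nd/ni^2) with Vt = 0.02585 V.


Step 1: Compute Na*Nd/ni^2 = 2.39e+14 * 2.00e+16 / (1.5e10)^2 = 2.1244e+10
Step 2: ln(2.1244e+10) = 23.7793
Step 3: Vbi = 0.02585 * 23.7793 = 0.615 V

0.615


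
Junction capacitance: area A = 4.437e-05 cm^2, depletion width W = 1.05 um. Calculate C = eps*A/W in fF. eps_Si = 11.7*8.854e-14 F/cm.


Step 1: eps_Si = 11.7 * 8.854e-14 = 1.035918e-12 F/cm
Step 2: W in cm = 1.05 * 1e-4 = 1.05e-04 cm
Step 3: C = 1.035918e-12 * 4.437e-05 / 1.05e-04 = 4.377493e-13 F
Step 4: C = 437.75 fF

437.75


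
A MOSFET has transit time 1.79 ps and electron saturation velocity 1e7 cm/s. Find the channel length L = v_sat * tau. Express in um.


Step 1: tau in seconds = 1.79 ps * 1e-12 = 1.7900e-12 s
Step 2: L = v_sat * tau = 1e7 * 1.7900e-12 = 1.7900e-05 cm
Step 3: L in um = 1.7900e-05 * 1e4 = 0.179 um

0.179


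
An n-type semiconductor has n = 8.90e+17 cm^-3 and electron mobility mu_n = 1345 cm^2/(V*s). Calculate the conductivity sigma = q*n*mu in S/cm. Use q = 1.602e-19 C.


Step 1: sigma = q * n * mu
Step 2: sigma = 1.602e-19 * 8.90e+17 * 1345
Step 3: sigma = 1.918e+02 S/cm

1.918e+02


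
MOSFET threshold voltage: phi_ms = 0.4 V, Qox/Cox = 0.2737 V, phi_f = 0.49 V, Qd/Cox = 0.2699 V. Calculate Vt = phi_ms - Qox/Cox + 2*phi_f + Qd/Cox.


Step 1: Vt = phi_ms - Qox/Cox + 2*phi_f + Qd/Cox
Step 2: Vt = 0.4 - 0.2737 + 2*0.49 + 0.2699
Step 3: Vt = 0.4 - 0.2737 + 0.98 + 0.2699
Step 4: Vt = 1.3762 V

1.3762


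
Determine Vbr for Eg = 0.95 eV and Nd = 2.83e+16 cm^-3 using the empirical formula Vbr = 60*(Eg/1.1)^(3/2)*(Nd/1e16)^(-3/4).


Step 1: Eg/1.1 = 0.95/1.1 = 0.863636
Step 2: (Eg/1.1)^1.5 = 0.863636^1.5 = 0.802594
Step 3: (Nd/1e16)^(-0.75) = (2.83)^(-0.75) = 0.458311
Step 4: Vbr = 60 * 0.802594 * 0.458311 = 22.1 V

22.1


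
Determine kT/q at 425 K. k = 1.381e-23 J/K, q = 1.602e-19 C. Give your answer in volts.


Step 1: kT = 1.381e-23 * 425 = 5.86925e-21 J
Step 2: Vt = kT/q = 5.86925e-21 / 1.602e-19
Step 3: Vt = 0.03664 V

0.03664


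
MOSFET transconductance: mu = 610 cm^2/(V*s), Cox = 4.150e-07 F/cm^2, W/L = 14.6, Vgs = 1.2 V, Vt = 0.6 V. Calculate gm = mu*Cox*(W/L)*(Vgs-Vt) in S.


Step 1: Vov = Vgs - Vt = 1.2 - 0.6 = 0.6 V
Step 2: gm = mu * Cox * (W/L) * Vov
Step 3: gm = 610 * 4.150e-07 * 14.6 * 0.6 = 2.22e-03 S

2.22e-03


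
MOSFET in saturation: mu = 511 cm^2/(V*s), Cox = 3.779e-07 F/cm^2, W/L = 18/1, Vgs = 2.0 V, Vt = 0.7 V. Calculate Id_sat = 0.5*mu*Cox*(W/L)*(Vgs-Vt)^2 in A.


Step 1: Overdrive voltage Vov = Vgs - Vt = 2.0 - 0.7 = 1.3 V
Step 2: W/L = 18/1 = 18
Step 3: Id = 0.5 * 511 * 3.779e-07 * 18 * 1.3^2
Step 4: Id = 2.94e-03 A

2.94e-03


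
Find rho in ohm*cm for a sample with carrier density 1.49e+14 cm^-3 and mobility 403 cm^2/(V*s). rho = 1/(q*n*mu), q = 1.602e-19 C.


Step 1: sigma = q * n * mu = 1.602e-19 * 1.49e+14 * 403 = 9.61953e-03 S/cm
Step 2: rho = 1 / sigma = 1 / 9.61953e-03 = 104 ohm*cm

104


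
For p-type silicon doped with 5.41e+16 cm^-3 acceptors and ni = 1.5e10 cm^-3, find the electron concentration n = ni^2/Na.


Step 1: Majority hole concentration p ≈ Na = 5.41e+16 cm^-3
Step 2: n = ni^2 / Na = (1.5e10)^2 / 5.41e+16
Step 3: n = 4.16e+03 cm^-3

4.16e+03


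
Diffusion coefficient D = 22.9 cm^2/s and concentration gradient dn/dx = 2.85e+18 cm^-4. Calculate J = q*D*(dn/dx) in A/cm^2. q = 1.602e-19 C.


Step 1: J = q * D * (dn/dx)
Step 2: J = 1.602e-19 * 22.9 * 2.85e+18
Step 3: J = 1.05e+01 A/cm^2

1.05e+01


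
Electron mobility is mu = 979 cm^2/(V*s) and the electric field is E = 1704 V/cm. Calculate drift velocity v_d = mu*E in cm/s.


Step 1: v_d = mu * E
Step 2: v_d = 979 * 1704 = 1668216
Step 3: v_d = 1.67e+06 cm/s

1.67e+06


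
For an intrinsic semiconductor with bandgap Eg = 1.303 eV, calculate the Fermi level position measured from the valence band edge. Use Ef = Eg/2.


Step 1: For an intrinsic semiconductor, the Fermi level sits at midgap.
Step 2: Ef = Eg / 2 = 1.303 / 2 = 0.6515 eV

0.6515


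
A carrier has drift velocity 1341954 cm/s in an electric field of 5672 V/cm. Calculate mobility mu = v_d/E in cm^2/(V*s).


Step 1: mu = v_d / E
Step 2: mu = 1341954 / 5672
Step 3: mu = 236.59 cm^2/(V*s)

236.59


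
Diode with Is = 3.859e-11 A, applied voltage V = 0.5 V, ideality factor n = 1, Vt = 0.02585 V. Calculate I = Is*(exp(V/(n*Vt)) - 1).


Step 1: V/(n*Vt) = 0.5/(1*0.02585) = 19.3424
Step 2: exp(19.3424) = 2.5136e+08
Step 3: I = 3.859e-11 * (2.5136e+08 - 1) = 9.70e-03 A

9.70e-03


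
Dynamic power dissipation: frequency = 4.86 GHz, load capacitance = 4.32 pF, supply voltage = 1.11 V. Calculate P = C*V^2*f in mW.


Step 1: V^2 = 1.11^2 = 1.2321 V^2
Step 2: P = C*V^2*f = 4.32e-12 F * 1.2321 * 4.86e9 Hz
Step 3: P = 2.586818592e-02 W
Step 4: P = 25.868 mW

25.868


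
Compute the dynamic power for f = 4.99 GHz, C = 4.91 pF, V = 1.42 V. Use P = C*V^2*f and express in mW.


Step 1: V^2 = 1.42^2 = 2.0164 V^2
Step 2: P = C*V^2*f = 4.91e-12 F * 2.0164 * 4.99e9 Hz
Step 3: P = 4.940361476e-02 W
Step 4: P = 49.404 mW

49.404


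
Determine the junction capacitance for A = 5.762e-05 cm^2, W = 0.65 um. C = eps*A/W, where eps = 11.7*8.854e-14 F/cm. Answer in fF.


Step 1: eps_Si = 11.7 * 8.854e-14 = 1.035918e-12 F/cm
Step 2: W in cm = 0.65 * 1e-4 = 6.50e-05 cm
Step 3: C = 1.035918e-12 * 5.762e-05 / 6.50e-05 = 9.183015e-13 F
Step 4: C = 918.3 fF

918.3


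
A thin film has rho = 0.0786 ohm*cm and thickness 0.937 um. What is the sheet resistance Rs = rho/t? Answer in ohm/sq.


Step 1: Convert thickness to cm: t = 0.937 um = 9.3700e-05 cm
Step 2: Rs = rho / t = 0.0786 / 9.3700e-05
Step 3: Rs = 838.8 ohm/sq

838.8


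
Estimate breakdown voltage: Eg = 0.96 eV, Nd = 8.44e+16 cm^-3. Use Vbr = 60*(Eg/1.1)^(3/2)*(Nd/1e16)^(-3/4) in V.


Step 1: Eg/1.1 = 0.96/1.1 = 0.872727
Step 2: (Eg/1.1)^1.5 = 0.872727^1.5 = 0.815300
Step 3: (Nd/1e16)^(-0.75) = (8.44)^(-0.75) = 0.201950
Step 4: Vbr = 60 * 0.815300 * 0.201950 = 9.9 V

9.9


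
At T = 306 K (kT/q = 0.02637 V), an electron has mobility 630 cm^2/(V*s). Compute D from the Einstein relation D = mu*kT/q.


Step 1: D = mu * (kT/q)
Step 2: D = 630 * 0.02637
Step 3: D = 16.61 cm^2/s

16.61


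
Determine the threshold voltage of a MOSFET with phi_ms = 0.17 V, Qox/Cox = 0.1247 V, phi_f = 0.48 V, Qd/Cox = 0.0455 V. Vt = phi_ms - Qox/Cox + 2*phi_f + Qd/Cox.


Step 1: Vt = phi_ms - Qox/Cox + 2*phi_f + Qd/Cox
Step 2: Vt = 0.17 - 0.1247 + 2*0.48 + 0.0455
Step 3: Vt = 0.17 - 0.1247 + 0.96 + 0.0455
Step 4: Vt = 1.0508 V

1.0508


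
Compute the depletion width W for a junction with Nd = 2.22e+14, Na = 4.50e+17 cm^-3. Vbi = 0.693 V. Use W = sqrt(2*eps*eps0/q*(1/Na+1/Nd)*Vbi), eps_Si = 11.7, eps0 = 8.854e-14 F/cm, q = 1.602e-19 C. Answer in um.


Step 1: 1/Na + 1/Nd = 1/4.50e+17 + 1/2.22e+14 = 4.50673e-15
Step 2: 2*eps*eps0/q = 2*11.7*8.854e-14/1.602e-19 = 1.293281e+07
Step 3: W^2 = 1.293281e+07 * 4.50673e-15 * 0.693 = 4.03913e-08
Step 4: W = sqrt(4.03913e-08) = 2.010e-04 cm = 2.01 um

2.01


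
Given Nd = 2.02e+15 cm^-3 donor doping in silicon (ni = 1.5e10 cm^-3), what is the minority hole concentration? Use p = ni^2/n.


Step 1: Since Nd >> ni, n ≈ Nd = 2.02e+15 cm^-3
Step 2: p = ni^2 / n = (1.5e10)^2 / 2.02e+15
Step 3: p = 2.25e20 / 2.02e+15 = 1.11e+05 cm^-3

1.11e+05


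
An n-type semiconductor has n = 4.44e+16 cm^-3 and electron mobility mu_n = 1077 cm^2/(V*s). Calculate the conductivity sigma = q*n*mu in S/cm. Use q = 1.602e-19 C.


Step 1: sigma = q * n * mu
Step 2: sigma = 1.602e-19 * 4.44e+16 * 1077
Step 3: sigma = 7.661e+00 S/cm

7.661e+00


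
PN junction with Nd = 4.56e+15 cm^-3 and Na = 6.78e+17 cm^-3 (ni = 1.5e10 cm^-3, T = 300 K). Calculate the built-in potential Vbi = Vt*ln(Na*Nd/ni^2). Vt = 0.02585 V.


Step 1: Compute Na*Nd/ni^2 = 6.78e+17 * 4.56e+15 / (1.5e10)^2 = 1.3741e+13
Step 2: ln(1.3741e+13) = 30.2514
Step 3: Vbi = 0.02585 * 30.2514 = 0.782 V

0.782


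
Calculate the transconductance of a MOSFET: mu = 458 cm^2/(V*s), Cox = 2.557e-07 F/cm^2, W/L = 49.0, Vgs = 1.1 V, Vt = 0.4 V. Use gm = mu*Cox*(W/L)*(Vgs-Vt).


Step 1: Vov = Vgs - Vt = 1.1 - 0.4 = 0.7 V
Step 2: gm = mu * Cox * (W/L) * Vov
Step 3: gm = 458 * 2.557e-07 * 49.0 * 0.7 = 4.02e-03 S

4.02e-03


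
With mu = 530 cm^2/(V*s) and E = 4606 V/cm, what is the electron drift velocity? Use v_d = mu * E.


Step 1: v_d = mu * E
Step 2: v_d = 530 * 4606 = 2441180
Step 3: v_d = 2.44e+06 cm/s

2.44e+06


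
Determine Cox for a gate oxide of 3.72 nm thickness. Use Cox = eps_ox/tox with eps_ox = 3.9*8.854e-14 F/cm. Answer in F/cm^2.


Step 1: eps_ox = 3.9 * 8.854e-14 = 3.45306e-13 F/cm
Step 2: tox in cm = 3.72 nm * 1e-7 = 3.7200e-07 cm
Step 3: Cox = 3.45306e-13 / 3.7200e-07 = 9.28e-07 F/cm^2

9.28e-07


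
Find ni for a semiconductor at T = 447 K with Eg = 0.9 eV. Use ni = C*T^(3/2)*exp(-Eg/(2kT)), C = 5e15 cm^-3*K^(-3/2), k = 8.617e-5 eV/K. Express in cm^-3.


Step 1: Compute kT = 8.617e-5 * 447 = 0.03851799 eV
Step 2: Exponent = -Eg/(2kT) = -0.9/(2*0.03851799) = -11.68285
Step 3: T^(3/2) = 447^1.5 = 9450.64
Step 4: ni = 5e15 * 9450.64 * exp(-11.68285) = 3.99e+14 cm^-3

3.99e+14


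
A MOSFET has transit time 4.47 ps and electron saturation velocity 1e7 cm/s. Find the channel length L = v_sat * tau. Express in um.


Step 1: tau in seconds = 4.47 ps * 1e-12 = 4.4700e-12 s
Step 2: L = v_sat * tau = 1e7 * 4.4700e-12 = 4.4700e-05 cm
Step 3: L in um = 4.4700e-05 * 1e4 = 0.447 um

0.447


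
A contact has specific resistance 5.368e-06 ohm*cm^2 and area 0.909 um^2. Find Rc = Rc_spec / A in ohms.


Step 1: Convert area to cm^2: 0.909 um^2 = 9.0900e-09 cm^2
Step 2: Rc = Rc_spec / A = 5.368e-06 / 9.0900e-09
Step 3: Rc = 5.91e+02 ohms

5.91e+02


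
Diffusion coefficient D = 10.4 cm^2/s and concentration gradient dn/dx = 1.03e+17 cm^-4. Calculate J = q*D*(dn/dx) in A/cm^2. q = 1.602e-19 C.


Step 1: J = q * D * (dn/dx)
Step 2: J = 1.602e-19 * 10.4 * 1.03e+17
Step 3: J = 1.72e-01 A/cm^2

1.72e-01


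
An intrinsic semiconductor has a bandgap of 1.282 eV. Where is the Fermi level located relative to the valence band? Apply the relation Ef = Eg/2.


Step 1: For an intrinsic semiconductor, the Fermi level sits at midgap.
Step 2: Ef = Eg / 2 = 1.282 / 2 = 0.641 eV

0.641


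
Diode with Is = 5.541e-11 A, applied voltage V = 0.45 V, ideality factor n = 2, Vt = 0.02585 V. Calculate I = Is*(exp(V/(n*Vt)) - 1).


Step 1: V/(n*Vt) = 0.45/(2*0.02585) = 8.7041
Step 2: exp(8.7041) = 6.0276e+03
Step 3: I = 5.541e-11 * (6.0276e+03 - 1) = 3.34e-07 A

3.34e-07


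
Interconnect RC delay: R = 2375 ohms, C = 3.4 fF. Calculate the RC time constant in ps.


Step 1: tau = R * C
Step 2: tau = 2375 * 3.4 fF = 2375 * 3.4e-15 F
Step 3: tau = 8.075e-12 s = 8.075 ps

8.075


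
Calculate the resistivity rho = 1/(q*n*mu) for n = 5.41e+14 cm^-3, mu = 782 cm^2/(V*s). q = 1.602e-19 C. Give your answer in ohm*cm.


Step 1: sigma = q * n * mu = 1.602e-19 * 5.41e+14 * 782 = 6.77745e-02 S/cm
Step 2: rho = 1 / sigma = 1 / 6.77745e-02 = 14.75 ohm*cm

14.75


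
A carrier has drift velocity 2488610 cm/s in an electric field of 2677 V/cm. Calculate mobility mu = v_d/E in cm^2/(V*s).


Step 1: mu = v_d / E
Step 2: mu = 2488610 / 2677
Step 3: mu = 929.63 cm^2/(V*s)

929.63


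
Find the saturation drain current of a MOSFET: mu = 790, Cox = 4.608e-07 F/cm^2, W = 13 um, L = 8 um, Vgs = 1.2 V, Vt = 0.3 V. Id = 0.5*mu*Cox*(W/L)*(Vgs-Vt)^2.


Step 1: Overdrive voltage Vov = Vgs - Vt = 1.2 - 0.3 = 0.9 V
Step 2: W/L = 13/8 = 1.625
Step 3: Id = 0.5 * 790 * 4.608e-07 * 1.625 * 0.9^2
Step 4: Id = 2.40e-04 A

2.40e-04


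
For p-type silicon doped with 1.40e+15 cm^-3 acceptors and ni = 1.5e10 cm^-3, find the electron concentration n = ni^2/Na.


Step 1: Majority hole concentration p ≈ Na = 1.40e+15 cm^-3
Step 2: n = ni^2 / Na = (1.5e10)^2 / 1.40e+15
Step 3: n = 1.61e+05 cm^-3

1.61e+05


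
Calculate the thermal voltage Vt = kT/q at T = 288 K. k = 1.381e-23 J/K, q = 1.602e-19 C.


Step 1: kT = 1.381e-23 * 288 = 3.97728e-21 J
Step 2: Vt = kT/q = 3.97728e-21 / 1.602e-19
Step 3: Vt = 0.02483 V

0.02483


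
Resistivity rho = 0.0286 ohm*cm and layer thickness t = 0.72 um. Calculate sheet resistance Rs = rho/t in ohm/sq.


Step 1: Convert thickness to cm: t = 0.72 um = 7.2000e-05 cm
Step 2: Rs = rho / t = 0.0286 / 7.2000e-05
Step 3: Rs = 397.2 ohm/sq

397.2


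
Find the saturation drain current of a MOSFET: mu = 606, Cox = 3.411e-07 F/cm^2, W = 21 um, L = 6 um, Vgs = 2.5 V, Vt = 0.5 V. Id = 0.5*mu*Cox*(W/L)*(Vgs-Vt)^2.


Step 1: Overdrive voltage Vov = Vgs - Vt = 2.5 - 0.5 = 2.0 V
Step 2: W/L = 21/6 = 3.5
Step 3: Id = 0.5 * 606 * 3.411e-07 * 3.5 * 2.0^2
Step 4: Id = 1.45e-03 A

1.45e-03


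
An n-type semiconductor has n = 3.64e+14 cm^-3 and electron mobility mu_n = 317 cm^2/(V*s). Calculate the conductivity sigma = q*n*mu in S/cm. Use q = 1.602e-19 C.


Step 1: sigma = q * n * mu
Step 2: sigma = 1.602e-19 * 3.64e+14 * 317
Step 3: sigma = 1.849e-02 S/cm

1.849e-02


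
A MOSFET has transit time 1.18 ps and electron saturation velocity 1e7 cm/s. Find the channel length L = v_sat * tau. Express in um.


Step 1: tau in seconds = 1.18 ps * 1e-12 = 1.1800e-12 s
Step 2: L = v_sat * tau = 1e7 * 1.1800e-12 = 1.1800e-05 cm
Step 3: L in um = 1.1800e-05 * 1e4 = 0.118 um

0.118


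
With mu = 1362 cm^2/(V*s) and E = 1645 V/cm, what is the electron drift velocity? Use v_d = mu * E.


Step 1: v_d = mu * E
Step 2: v_d = 1362 * 1645 = 2240490
Step 3: v_d = 2.24e+06 cm/s

2.24e+06


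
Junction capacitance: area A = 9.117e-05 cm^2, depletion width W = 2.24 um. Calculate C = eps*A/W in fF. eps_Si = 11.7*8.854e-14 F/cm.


Step 1: eps_Si = 11.7 * 8.854e-14 = 1.035918e-12 F/cm
Step 2: W in cm = 2.24 * 1e-4 = 2.24e-04 cm
Step 3: C = 1.035918e-12 * 9.117e-05 / 2.24e-04 = 4.216279e-13 F
Step 4: C = 421.63 fF

421.63


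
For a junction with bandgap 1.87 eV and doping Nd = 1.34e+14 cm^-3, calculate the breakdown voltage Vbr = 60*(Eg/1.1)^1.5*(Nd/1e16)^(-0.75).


Step 1: Eg/1.1 = 1.87/1.1 = 1.700000
Step 2: (Eg/1.1)^1.5 = 1.700000^1.5 = 2.216529
Step 3: (Nd/1e16)^(-0.75) = (0.0134)^(-0.75) = 25.390509
Step 4: Vbr = 60 * 2.216529 * 25.390509 = 3376.7 V

3376.7


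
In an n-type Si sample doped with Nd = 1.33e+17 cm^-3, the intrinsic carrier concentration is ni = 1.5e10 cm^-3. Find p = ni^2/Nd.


Step 1: Since Nd >> ni, n ≈ Nd = 1.33e+17 cm^-3
Step 2: p = ni^2 / n = (1.5e10)^2 / 1.33e+17
Step 3: p = 2.25e20 / 1.33e+17 = 1.69e+03 cm^-3

1.69e+03


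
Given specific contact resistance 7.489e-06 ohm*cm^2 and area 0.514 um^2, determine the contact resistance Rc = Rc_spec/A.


Step 1: Convert area to cm^2: 0.514 um^2 = 5.1400e-09 cm^2
Step 2: Rc = Rc_spec / A = 7.489e-06 / 5.1400e-09
Step 3: Rc = 1.46e+03 ohms

1.46e+03


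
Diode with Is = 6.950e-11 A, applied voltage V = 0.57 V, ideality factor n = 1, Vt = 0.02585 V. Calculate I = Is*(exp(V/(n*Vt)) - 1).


Step 1: V/(n*Vt) = 0.57/(1*0.02585) = 22.0503
Step 2: exp(22.0503) = 3.7698e+09
Step 3: I = 6.950e-11 * (3.7698e+09 - 1) = 2.62e-01 A

2.62e-01


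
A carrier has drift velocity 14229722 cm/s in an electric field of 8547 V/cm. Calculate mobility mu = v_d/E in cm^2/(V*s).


Step 1: mu = v_d / E
Step 2: mu = 14229722 / 8547
Step 3: mu = 1664.88 cm^2/(V*s)

1664.88
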